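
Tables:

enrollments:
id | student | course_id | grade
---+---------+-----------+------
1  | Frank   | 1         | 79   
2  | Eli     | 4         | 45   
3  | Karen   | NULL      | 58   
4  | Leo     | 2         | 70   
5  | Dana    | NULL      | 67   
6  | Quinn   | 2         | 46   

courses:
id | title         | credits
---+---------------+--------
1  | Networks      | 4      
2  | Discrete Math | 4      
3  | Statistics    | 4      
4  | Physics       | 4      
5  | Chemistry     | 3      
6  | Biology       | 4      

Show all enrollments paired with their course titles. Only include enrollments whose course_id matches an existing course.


INNER JOIN keeps only enrollments rows whose course_id matches an id in courses. Walk through each enrollment:
  - enrollment 1 (Frank): course_id=1 -> matches Networks
  - enrollment 2 (Eli): course_id=4 -> matches Physics
  - enrollment 3 (Karen): course_id=NULL, no match -> dropped
  - enrollment 4 (Leo): course_id=2 -> matches Discrete Math
  - enrollment 5 (Dana): course_id=NULL, no match -> dropped
  - enrollment 6 (Quinn): course_id=2 -> matches Discrete Math
So 2 of 6 rows are dropped.

SQL:
SELECT a.student, b.title AS course
FROM enrollments a
INNER JOIN courses b ON a.course_id = b.id

Result:
student | course       
--------+--------------
Frank   | Networks     
Eli     | Physics      
Leo     | Discrete Math
Quinn   | Discrete Math


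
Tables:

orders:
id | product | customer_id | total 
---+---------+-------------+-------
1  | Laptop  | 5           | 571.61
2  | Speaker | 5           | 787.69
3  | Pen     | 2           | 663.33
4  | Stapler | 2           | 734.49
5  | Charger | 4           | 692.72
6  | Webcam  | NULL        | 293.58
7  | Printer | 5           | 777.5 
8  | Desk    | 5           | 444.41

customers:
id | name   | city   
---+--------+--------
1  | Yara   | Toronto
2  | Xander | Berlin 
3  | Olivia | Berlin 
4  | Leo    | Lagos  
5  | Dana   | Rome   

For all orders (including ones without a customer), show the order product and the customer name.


LEFT JOIN keeps every row from orders (the left table); where customer_id has no match in customers, the customer columns become NULL. Walk through each order:
  - order 1 (Laptop): customer_id=5 -> matches Dana
  - order 2 (Speaker): customer_id=5 -> matches Dana
  - order 3 (Pen): customer_id=2 -> matches Xander
  - order 4 (Stapler): customer_id=2 -> matches Xander
  - order 5 (Charger): customer_id=4 -> matches Leo
  - order 6 (Webcam): customer_id=NULL, no match -> kept with NULL
  - order 7 (Printer): customer_id=5 -> matches Dana
  - order 8 (Desk): customer_id=5 -> matches Dana
All 8 rows appear; 1 has NULL customer.

SQL:
SELECT a.product, b.name AS customer
FROM orders a
LEFT JOIN customers b ON a.customer_id = b.id

Result:
product | customer
--------+---------
Laptop  | Dana    
Speaker | Dana    
Pen     | Xander  
Stapler | Xander  
Charger | Leo     
Webcam  | NULL    
Printer | Dana    
Desk    | Dana    


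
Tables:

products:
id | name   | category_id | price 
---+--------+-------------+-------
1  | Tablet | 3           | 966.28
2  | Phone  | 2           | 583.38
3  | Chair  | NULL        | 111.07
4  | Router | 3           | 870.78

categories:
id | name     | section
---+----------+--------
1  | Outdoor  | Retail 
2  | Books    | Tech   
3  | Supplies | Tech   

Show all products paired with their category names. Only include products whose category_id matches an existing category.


INNER JOIN keeps only products rows whose category_id matches an id in categories. Walk through each product:
  - product 1 (Tablet): category_id=3 -> matches Supplies
  - product 2 (Phone): category_id=2 -> matches Books
  - product 3 (Chair): category_id=NULL, no match -> dropped
  - product 4 (Router): category_id=3 -> matches Supplies
So 1 of 4 rows is dropped.

SQL:
SELECT a.name, b.name AS category
FROM products a
INNER JOIN categories b ON a.category_id = b.id

Result:
name   | category
-------+---------
Tablet | Supplies
Phone  | Books   
Router | Supplies


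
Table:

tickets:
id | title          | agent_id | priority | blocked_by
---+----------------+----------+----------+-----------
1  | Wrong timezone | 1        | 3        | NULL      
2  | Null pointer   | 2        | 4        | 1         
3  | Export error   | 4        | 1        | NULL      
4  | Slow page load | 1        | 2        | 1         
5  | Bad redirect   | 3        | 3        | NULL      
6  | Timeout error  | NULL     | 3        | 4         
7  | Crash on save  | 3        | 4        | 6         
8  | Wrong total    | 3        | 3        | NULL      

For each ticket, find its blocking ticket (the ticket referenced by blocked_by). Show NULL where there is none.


This is a self-join: tickets is joined to a second copy of itself, matching each row's blocked_by to another row's id. Use LEFT JOIN so rows with blocked_by=NULL are kept.
  - ticket 1 (Wrong timezone): blocked_by=NULL -> NULL
  - ticket 2 (Null pointer): blocked_by=1 -> Wrong timezone
  - ticket 3 (Export error): blocked_by=NULL -> NULL
  - ticket 4 (Slow page load): blocked_by=1 -> Wrong timezone
  - ticket 5 (Bad redirect): blocked_by=NULL -> NULL
  - ticket 6 (Timeout error): blocked_by=4 -> Slow page load
  - ticket 7 (Crash on save): blocked_by=6 -> Timeout error
  - ticket 8 (Wrong total): blocked_by=NULL -> NULL

SQL:
SELECT a.title AS item, b.title AS blocked_by
FROM tickets a
LEFT JOIN tickets b ON a.blocked_by = b.id

Result:
item           | blocked_by    
---------------+---------------
Wrong timezone | NULL          
Null pointer   | Wrong timezone
Export error   | NULL          
Slow page load | Wrong timezone
Bad redirect   | NULL          
Timeout error  | Slow page load
Crash on save  | Timeout error 
Wrong total    | NULL          


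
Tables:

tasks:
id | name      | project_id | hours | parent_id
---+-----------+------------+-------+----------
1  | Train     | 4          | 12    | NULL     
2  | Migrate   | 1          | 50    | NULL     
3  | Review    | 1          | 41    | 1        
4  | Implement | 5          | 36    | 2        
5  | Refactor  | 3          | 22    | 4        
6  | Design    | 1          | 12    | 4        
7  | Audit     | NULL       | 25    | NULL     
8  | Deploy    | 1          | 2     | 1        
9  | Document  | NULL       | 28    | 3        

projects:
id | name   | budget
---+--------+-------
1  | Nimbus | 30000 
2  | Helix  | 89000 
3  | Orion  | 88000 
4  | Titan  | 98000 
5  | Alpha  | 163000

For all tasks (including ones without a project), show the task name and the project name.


LEFT JOIN keeps every row from tasks (the left table); where project_id has no match in projects, the project columns become NULL. Walk through each task:
  - task 1 (Train): project_id=4 -> matches Titan
  - task 2 (Migrate): project_id=1 -> matches Nimbus
  - task 3 (Review): project_id=1 -> matches Nimbus
  - task 4 (Implement): project_id=5 -> matches Alpha
  - task 5 (Refactor): project_id=3 -> matches Orion
  - task 6 (Design): project_id=1 -> matches Nimbus
  - task 7 (Audit): project_id=NULL, no match -> kept with NULL
  - task 8 (Deploy): project_id=1 -> matches Nimbus
  - task 9 (Document): project_id=NULL, no match -> kept with NULL
All 9 rows appear; 2 have NULL project.

SQL:
SELECT a.name, b.name AS project
FROM tasks a
LEFT JOIN projects b ON a.project_id = b.id

Result:
name      | project
----------+--------
Train     | Titan  
Migrate   | Nimbus 
Review    | Nimbus 
Implement | Alpha  
Refactor  | Orion  
Design    | Nimbus 
Audit     | NULL   
Deploy    | Nimbus 
Document  | NULL   


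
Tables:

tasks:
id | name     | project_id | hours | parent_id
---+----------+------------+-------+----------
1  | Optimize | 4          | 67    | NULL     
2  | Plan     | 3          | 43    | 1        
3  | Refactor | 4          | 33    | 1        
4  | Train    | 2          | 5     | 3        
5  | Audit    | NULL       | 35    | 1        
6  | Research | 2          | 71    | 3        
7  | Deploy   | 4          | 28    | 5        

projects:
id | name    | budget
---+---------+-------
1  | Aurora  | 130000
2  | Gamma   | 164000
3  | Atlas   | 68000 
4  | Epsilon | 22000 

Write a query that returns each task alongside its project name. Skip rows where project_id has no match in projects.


INNER JOIN keeps only tasks rows whose project_id matches an id in projects. Walk through each task:
  - task 1 (Optimize): project_id=4 -> matches Epsilon
  - task 2 (Plan): project_id=3 -> matches Atlas
  - task 3 (Refactor): project_id=4 -> matches Epsilon
  - task 4 (Train): project_id=2 -> matches Gamma
  - task 5 (Audit): project_id=NULL, no match -> dropped
  - task 6 (Research): project_id=2 -> matches Gamma
  - task 7 (Deploy): project_id=4 -> matches Epsilon
So 1 of 7 rows is dropped.

SQL:
SELECT a.name, b.name AS project
FROM tasks a
INNER JOIN projects b ON a.project_id = b.id

Result:
name     | project
---------+--------
Optimize | Epsilon
Plan     | Atlas  
Refactor | Epsilon
Train    | Gamma  
Research | Gamma  
Deploy   | Epsilon


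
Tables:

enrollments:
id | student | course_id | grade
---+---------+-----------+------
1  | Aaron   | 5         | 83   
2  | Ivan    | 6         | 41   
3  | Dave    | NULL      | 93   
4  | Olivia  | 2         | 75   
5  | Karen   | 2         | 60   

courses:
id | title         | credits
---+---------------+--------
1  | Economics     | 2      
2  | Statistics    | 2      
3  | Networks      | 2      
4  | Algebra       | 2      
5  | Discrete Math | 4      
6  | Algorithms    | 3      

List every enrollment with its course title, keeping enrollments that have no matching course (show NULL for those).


LEFT JOIN keeps every row from enrollments (the left table); where course_id has no match in courses, the course columns become NULL. Walk through each enrollment:
  - enrollment 1 (Aaron): course_id=5 -> matches Discrete Math
  - enrollment 2 (Ivan): course_id=6 -> matches Algorithms
  - enrollment 3 (Dave): course_id=NULL, no match -> kept with NULL
  - enrollment 4 (Olivia): course_id=2 -> matches Statistics
  - enrollment 5 (Karen): course_id=2 -> matches Statistics
All 5 rows appear; 1 has NULL course.

SQL:
SELECT a.student, b.title AS course
FROM enrollments a
LEFT JOIN courses b ON a.course_id = b.id

Result:
student | course       
--------+--------------
Aaron   | Discrete Math
Ivan    | Algorithms   
Dave    | NULL         
Olivia  | Statistics   
Karen   | Statistics   


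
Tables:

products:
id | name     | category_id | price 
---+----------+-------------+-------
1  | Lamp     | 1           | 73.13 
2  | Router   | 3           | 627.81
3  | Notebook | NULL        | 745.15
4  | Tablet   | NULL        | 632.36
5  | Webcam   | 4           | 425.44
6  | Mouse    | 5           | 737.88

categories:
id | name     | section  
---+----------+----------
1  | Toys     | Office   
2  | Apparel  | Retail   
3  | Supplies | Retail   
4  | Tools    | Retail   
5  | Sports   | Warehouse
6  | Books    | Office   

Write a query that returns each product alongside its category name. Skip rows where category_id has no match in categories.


INNER JOIN keeps only products rows whose category_id matches an id in categories. Walk through each product:
  - product 1 (Lamp): category_id=1 -> matches Toys
  - product 2 (Router): category_id=3 -> matches Supplies
  - product 3 (Notebook): category_id=NULL, no match -> dropped
  - product 4 (Tablet): category_id=NULL, no match -> dropped
  - product 5 (Webcam): category_id=4 -> matches Tools
  - product 6 (Mouse): category_id=5 -> matches Sports
So 2 of 6 rows are dropped.

SQL:
SELECT a.name, b.name AS category
FROM products a
INNER JOIN categories b ON a.category_id = b.id

Result:
name   | category
-------+---------
Lamp   | Toys    
Router | Supplies
Webcam | Tools   
Mouse  | Sports  


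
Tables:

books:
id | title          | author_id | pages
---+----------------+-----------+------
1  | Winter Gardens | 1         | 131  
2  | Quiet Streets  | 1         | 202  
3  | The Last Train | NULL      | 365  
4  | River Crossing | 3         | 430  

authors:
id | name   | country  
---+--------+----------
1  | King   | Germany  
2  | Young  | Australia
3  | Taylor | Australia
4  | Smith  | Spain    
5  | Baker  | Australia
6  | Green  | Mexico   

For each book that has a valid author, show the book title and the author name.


INNER JOIN keeps only books rows whose author_id matches an id in authors. Walk through each book:
  - book 1 (Winter Gardens): author_id=1 -> matches King
  - book 2 (Quiet Streets): author_id=1 -> matches King
  - book 3 (The Last Train): author_id=NULL, no match -> dropped
  - book 4 (River Crossing): author_id=3 -> matches Taylor
So 1 of 4 rows is dropped.

SQL:
SELECT a.title, b.name AS author
FROM books a
INNER JOIN authors b ON a.author_id = b.id

Result:
title          | author
---------------+-------
Winter Gardens | King  
Quiet Streets  | King  
River Crossing | Taylor


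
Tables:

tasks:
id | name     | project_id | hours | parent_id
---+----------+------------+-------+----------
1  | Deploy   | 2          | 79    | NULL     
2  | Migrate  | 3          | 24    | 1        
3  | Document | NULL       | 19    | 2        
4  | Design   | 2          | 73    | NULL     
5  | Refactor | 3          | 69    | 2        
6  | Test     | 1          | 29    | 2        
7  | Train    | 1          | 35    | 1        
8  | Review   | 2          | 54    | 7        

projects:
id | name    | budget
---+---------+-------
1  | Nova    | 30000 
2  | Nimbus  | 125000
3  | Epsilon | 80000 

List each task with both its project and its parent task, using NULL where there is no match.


Two LEFT JOINs from the same base table tasks: one to projects via project_id, one to tasks itself via parent_id. Both are LEFT so every task is preserved.
Match against projects:
  - task 1 (Deploy): project_id=2 -> matches Nimbus
  - task 2 (Migrate): project_id=3 -> matches Epsilon
  - task 3 (Document): project_id=NULL, no match -> kept with NULL
  - task 4 (Design): project_id=2 -> matches Nimbus
  - task 5 (Refactor): project_id=3 -> matches Epsilon
  - task 6 (Test): project_id=1 -> matches Nova
  - task 7 (Train): project_id=1 -> matches Nova
  - task 8 (Review): project_id=2 -> matches Nimbus
Match against tasks (self):
  - task 1 (Deploy): parent_id=NULL -> NULL
  - task 2 (Migrate): parent_id=1 -> Deploy
  - task 3 (Document): parent_id=2 -> Migrate
  - task 4 (Design): parent_id=NULL -> NULL
  - task 5 (Refactor): parent_id=2 -> Migrate
  - task 6 (Test): parent_id=2 -> Migrate
  - task 7 (Train): parent_id=1 -> Deploy
  - task 8 (Review): parent_id=7 -> Train

SQL:
SELECT a.name, b.name AS project, c.name AS parent
FROM tasks a
LEFT JOIN projects b ON a.project_id = b.id
LEFT JOIN tasks c ON a.parent_id = c.id

Result:
name     | project | parent 
---------+---------+--------
Deploy   | Nimbus  | NULL   
Migrate  | Epsilon | Deploy 
Document | NULL    | Migrate
Design   | Nimbus  | NULL   
Refactor | Epsilon | Migrate
Test     | Nova    | Migrate
Train    | Nova    | Deploy 
Review   | Nimbus  | Train  


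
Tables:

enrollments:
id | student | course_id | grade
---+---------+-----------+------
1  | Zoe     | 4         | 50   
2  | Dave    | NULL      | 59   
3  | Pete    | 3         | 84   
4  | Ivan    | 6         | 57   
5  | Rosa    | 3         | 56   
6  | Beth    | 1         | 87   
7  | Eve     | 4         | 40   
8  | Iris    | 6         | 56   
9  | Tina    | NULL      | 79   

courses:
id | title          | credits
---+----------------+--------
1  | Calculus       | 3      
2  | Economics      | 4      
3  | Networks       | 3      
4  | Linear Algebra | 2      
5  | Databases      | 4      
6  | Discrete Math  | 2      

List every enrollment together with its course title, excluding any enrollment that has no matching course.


INNER JOIN keeps only enrollments rows whose course_id matches an id in courses. Walk through each enrollment:
  - enrollment 1 (Zoe): course_id=4 -> matches Linear Algebra
  - enrollment 2 (Dave): course_id=NULL, no match -> dropped
  - enrollment 3 (Pete): course_id=3 -> matches Networks
  - enrollment 4 (Ivan): course_id=6 -> matches Discrete Math
  - enrollment 5 (Rosa): course_id=3 -> matches Networks
  - enrollment 6 (Beth): course_id=1 -> matches Calculus
  - enrollment 7 (Eve): course_id=4 -> matches Linear Algebra
  - enrollment 8 (Iris): course_id=6 -> matches Discrete Math
  - enrollment 9 (Tina): course_id=NULL, no match -> dropped
So 2 of 9 rows are dropped.

SQL:
SELECT a.student, b.title AS course
FROM enrollments a
INNER JOIN courses b ON a.course_id = b.id

Result:
student | course        
--------+---------------
Zoe     | Linear Algebra
Pete    | Networks      
Ivan    | Discrete Math 
Rosa    | Networks      
Beth    | Calculus      
Eve     | Linear Algebra
Iris    | Discrete Math 


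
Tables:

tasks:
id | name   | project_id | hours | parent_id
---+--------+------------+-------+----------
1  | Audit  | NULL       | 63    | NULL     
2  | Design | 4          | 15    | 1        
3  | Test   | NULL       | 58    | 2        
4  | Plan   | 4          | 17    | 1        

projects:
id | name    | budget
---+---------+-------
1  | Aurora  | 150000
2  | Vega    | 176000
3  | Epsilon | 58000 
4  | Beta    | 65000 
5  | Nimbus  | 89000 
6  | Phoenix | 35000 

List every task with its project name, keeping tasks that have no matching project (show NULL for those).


LEFT JOIN keeps every row from tasks (the left table); where project_id has no match in projects, the project columns become NULL. Walk through each task:
  - task 1 (Audit): project_id=NULL, no match -> kept with NULL
  - task 2 (Design): project_id=4 -> matches Beta
  - task 3 (Test): project_id=NULL, no match -> kept with NULL
  - task 4 (Plan): project_id=4 -> matches Beta
All 4 rows appear; 2 have NULL project.

SQL:
SELECT a.name, b.name AS project
FROM tasks a
LEFT JOIN projects b ON a.project_id = b.id

Result:
name   | project
-------+--------
Audit  | NULL   
Design | Beta   
Test   | NULL   
Plan   | Beta   


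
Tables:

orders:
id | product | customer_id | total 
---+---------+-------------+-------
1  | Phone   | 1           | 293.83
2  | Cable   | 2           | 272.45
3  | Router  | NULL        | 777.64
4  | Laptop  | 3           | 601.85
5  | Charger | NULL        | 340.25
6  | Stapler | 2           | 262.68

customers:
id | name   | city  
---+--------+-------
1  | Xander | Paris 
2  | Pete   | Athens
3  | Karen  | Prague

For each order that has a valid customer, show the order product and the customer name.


INNER JOIN keeps only orders rows whose customer_id matches an id in customers. Walk through each order:
  - order 1 (Phone): customer_id=1 -> matches Xander
  - order 2 (Cable): customer_id=2 -> matches Pete
  - order 3 (Router): customer_id=NULL, no match -> dropped
  - order 4 (Laptop): customer_id=3 -> matches Karen
  - order 5 (Charger): customer_id=NULL, no match -> dropped
  - order 6 (Stapler): customer_id=2 -> matches Pete
So 2 of 6 rows are dropped.

SQL:
SELECT a.product, b.name AS customer
FROM orders a
INNER JOIN customers b ON a.customer_id = b.id

Result:
product | customer
--------+---------
Phone   | Xander  
Cable   | Pete    
Laptop  | Karen   
Stapler | Pete    


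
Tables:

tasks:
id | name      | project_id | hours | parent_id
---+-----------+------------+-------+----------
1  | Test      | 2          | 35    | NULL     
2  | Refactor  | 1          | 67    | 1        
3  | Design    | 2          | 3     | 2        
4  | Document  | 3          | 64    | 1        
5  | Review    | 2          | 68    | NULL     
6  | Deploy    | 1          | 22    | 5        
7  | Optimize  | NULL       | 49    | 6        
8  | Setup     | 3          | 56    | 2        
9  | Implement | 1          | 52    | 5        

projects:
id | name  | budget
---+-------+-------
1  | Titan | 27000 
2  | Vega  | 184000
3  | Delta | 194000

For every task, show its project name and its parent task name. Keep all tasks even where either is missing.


Two LEFT JOINs from the same base table tasks: one to projects via project_id, one to tasks itself via parent_id. Both are LEFT so every task is preserved.
Match against projects:
  - task 1 (Test): project_id=2 -> matches Vega
  - task 2 (Refactor): project_id=1 -> matches Titan
  - task 3 (Design): project_id=2 -> matches Vega
  - task 4 (Document): project_id=3 -> matches Delta
  - task 5 (Review): project_id=2 -> matches Vega
  - task 6 (Deploy): project_id=1 -> matches Titan
  - task 7 (Optimize): project_id=NULL, no match -> kept with NULL
  - task 8 (Setup): project_id=3 -> matches Delta
  - task 9 (Implement): project_id=1 -> matches Titan
Match against tasks (self):
  - task 1 (Test): parent_id=NULL -> NULL
  - task 2 (Refactor): parent_id=1 -> Test
  - task 3 (Design): parent_id=2 -> Refactor
  - task 4 (Document): parent_id=1 -> Test
  - task 5 (Review): parent_id=NULL -> NULL
  - task 6 (Deploy): parent_id=5 -> Review
  - task 7 (Optimize): parent_id=6 -> Deploy
  - task 8 (Setup): parent_id=2 -> Refactor
  - task 9 (Implement): parent_id=5 -> Review

SQL:
SELECT a.name, b.name AS project, c.name AS parent
FROM tasks a
LEFT JOIN projects b ON a.project_id = b.id
LEFT JOIN tasks c ON a.parent_id = c.id

Result:
name      | project | parent  
----------+---------+---------
Test      | Vega    | NULL    
Refactor  | Titan   | Test    
Design    | Vega    | Refactor
Document  | Delta   | Test    
Review    | Vega    | NULL    
Deploy    | Titan   | Review  
Optimize  | NULL    | Deploy  
Setup     | Delta   | Refactor
Implement | Titan   | Review  


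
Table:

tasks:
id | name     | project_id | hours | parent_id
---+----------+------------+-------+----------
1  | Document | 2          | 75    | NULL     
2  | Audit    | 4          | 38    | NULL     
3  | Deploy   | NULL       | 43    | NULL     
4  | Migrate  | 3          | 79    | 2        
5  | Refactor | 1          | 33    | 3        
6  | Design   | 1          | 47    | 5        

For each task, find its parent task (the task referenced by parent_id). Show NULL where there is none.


This is a self-join: tasks is joined to a second copy of itself, matching each row's parent_id to another row's id. Use LEFT JOIN so rows with parent_id=NULL are kept.
  - task 1 (Document): parent_id=NULL -> NULL
  - task 2 (Audit): parent_id=NULL -> NULL
  - task 3 (Deploy): parent_id=NULL -> NULL
  - task 4 (Migrate): parent_id=2 -> Audit
  - task 5 (Refactor): parent_id=3 -> Deploy
  - task 6 (Design): parent_id=5 -> Refactor

SQL:
SELECT a.name AS item, b.name AS parent
FROM tasks a
LEFT JOIN tasks b ON a.parent_id = b.id

Result:
item     | parent  
---------+---------
Document | NULL    
Audit    | NULL    
Deploy   | NULL    
Migrate  | Audit   
Refactor | Deploy  
Design   | Refactor


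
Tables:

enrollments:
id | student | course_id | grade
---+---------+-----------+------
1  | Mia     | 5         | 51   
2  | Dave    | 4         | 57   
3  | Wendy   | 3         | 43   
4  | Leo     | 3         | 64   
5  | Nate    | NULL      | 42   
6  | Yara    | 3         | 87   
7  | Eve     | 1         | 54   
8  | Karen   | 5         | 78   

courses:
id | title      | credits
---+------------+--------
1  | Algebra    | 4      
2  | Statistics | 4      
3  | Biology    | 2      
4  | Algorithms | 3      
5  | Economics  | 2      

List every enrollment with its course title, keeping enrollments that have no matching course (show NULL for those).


LEFT JOIN keeps every row from enrollments (the left table); where course_id has no match in courses, the course columns become NULL. Walk through each enrollment:
  - enrollment 1 (Mia): course_id=5 -> matches Economics
  - enrollment 2 (Dave): course_id=4 -> matches Algorithms
  - enrollment 3 (Wendy): course_id=3 -> matches Biology
  - enrollment 4 (Leo): course_id=3 -> matches Biology
  - enrollment 5 (Nate): course_id=NULL, no match -> kept with NULL
  - enrollment 6 (Yara): course_id=3 -> matches Biology
  - enrollment 7 (Eve): course_id=1 -> matches Algebra
  - enrollment 8 (Karen): course_id=5 -> matches Economics
All 8 rows appear; 1 has NULL course.

SQL:
SELECT a.student, b.title AS course
FROM enrollments a
LEFT JOIN courses b ON a.course_id = b.id

Result:
student | course    
--------+-----------
Mia     | Economics 
Dave    | Algorithms
Wendy   | Biology   
Leo     | Biology   
Nate    | NULL      
Yara    | Biology   
Eve     | Algebra   
Karen   | Economics 


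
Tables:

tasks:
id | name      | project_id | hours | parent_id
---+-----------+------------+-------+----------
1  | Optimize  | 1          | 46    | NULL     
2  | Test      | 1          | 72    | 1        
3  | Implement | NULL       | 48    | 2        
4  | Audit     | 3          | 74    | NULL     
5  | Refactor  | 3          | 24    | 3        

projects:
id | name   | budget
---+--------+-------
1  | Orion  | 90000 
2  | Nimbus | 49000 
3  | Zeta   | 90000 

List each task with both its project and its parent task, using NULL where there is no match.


Two LEFT JOINs from the same base table tasks: one to projects via project_id, one to tasks itself via parent_id. Both are LEFT so every task is preserved.
Match against projects:
  - task 1 (Optimize): project_id=1 -> matches Orion
  - task 2 (Test): project_id=1 -> matches Orion
  - task 3 (Implement): project_id=NULL, no match -> kept with NULL
  - task 4 (Audit): project_id=3 -> matches Zeta
  - task 5 (Refactor): project_id=3 -> matches Zeta
Match against tasks (self):
  - task 1 (Optimize): parent_id=NULL -> NULL
  - task 2 (Test): parent_id=1 -> Optimize
  - task 3 (Implement): parent_id=2 -> Test
  - task 4 (Audit): parent_id=NULL -> NULL
  - task 5 (Refactor): parent_id=3 -> Implement

SQL:
SELECT a.name, b.name AS project, c.name AS parent
FROM tasks a
LEFT JOIN projects b ON a.project_id = b.id
LEFT JOIN tasks c ON a.parent_id = c.id

Result:
name      | project | parent   
----------+---------+----------
Optimize  | Orion   | NULL     
Test      | Orion   | Optimize 
Implement | NULL    | Test     
Audit     | Zeta    | NULL     
Refactor  | Zeta    | Implement


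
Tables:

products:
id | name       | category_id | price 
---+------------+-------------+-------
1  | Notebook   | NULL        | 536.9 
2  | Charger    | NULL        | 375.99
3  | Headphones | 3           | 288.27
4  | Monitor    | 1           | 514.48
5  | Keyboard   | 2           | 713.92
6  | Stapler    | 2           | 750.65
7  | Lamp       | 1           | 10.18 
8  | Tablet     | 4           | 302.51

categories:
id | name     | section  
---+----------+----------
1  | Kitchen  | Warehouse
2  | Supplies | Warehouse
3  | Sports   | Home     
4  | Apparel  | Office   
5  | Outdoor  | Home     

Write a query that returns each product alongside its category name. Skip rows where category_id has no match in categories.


INNER JOIN keeps only products rows whose category_id matches an id in categories. Walk through each product:
  - product 1 (Notebook): category_id=NULL, no match -> dropped
  - product 2 (Charger): category_id=NULL, no match -> dropped
  - product 3 (Headphones): category_id=3 -> matches Sports
  - product 4 (Monitor): category_id=1 -> matches Kitchen
  - product 5 (Keyboard): category_id=2 -> matches Supplies
  - product 6 (Stapler): category_id=2 -> matches Supplies
  - product 7 (Lamp): category_id=1 -> matches Kitchen
  - product 8 (Tablet): category_id=4 -> matches Apparel
So 2 of 8 rows are dropped.

SQL:
SELECT a.name, b.name AS category
FROM products a
INNER JOIN categories b ON a.category_id = b.id

Result:
name       | category
-----------+---------
Headphones | Sports  
Monitor    | Kitchen 
Keyboard   | Supplies
Stapler    | Supplies
Lamp       | Kitchen 
Tablet     | Apparel 


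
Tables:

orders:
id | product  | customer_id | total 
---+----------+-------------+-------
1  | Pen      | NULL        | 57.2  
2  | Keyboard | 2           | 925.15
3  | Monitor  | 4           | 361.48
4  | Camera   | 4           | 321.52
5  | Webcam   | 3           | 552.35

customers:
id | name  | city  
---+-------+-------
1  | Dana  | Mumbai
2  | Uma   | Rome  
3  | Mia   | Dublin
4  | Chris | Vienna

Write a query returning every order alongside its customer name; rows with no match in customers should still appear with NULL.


LEFT JOIN keeps every row from orders (the left table); where customer_id has no match in customers, the customer columns become NULL. Walk through each order:
  - order 1 (Pen): customer_id=NULL, no match -> kept with NULL
  - order 2 (Keyboard): customer_id=2 -> matches Uma
  - order 3 (Monitor): customer_id=4 -> matches Chris
  - order 4 (Camera): customer_id=4 -> matches Chris
  - order 5 (Webcam): customer_id=3 -> matches Mia
All 5 rows appear; 1 has NULL customer.

SQL:
SELECT a.product, b.name AS customer
FROM orders a
LEFT JOIN customers b ON a.customer_id = b.id

Result:
product  | customer
---------+---------
Pen      | NULL    
Keyboard | Uma     
Monitor  | Chris   
Camera   | Chris   
Webcam   | Mia     


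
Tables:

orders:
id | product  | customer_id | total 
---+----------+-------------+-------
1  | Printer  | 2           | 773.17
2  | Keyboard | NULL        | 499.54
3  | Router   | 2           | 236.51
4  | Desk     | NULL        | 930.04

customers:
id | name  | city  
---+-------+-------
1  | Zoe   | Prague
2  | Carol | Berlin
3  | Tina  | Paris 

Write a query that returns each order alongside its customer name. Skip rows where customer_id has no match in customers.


INNER JOIN keeps only orders rows whose customer_id matches an id in customers. Walk through each order:
  - order 1 (Printer): customer_id=2 -> matches Carol
  - order 2 (Keyboard): customer_id=NULL, no match -> dropped
  - order 3 (Router): customer_id=2 -> matches Carol
  - order 4 (Desk): customer_id=NULL, no match -> dropped
So 2 of 4 rows are dropped.

SQL:
SELECT a.product, b.name AS customer
FROM orders a
INNER JOIN customers b ON a.customer_id = b.id

Result:
product | customer
--------+---------
Printer | Carol   
Router  | Carol   


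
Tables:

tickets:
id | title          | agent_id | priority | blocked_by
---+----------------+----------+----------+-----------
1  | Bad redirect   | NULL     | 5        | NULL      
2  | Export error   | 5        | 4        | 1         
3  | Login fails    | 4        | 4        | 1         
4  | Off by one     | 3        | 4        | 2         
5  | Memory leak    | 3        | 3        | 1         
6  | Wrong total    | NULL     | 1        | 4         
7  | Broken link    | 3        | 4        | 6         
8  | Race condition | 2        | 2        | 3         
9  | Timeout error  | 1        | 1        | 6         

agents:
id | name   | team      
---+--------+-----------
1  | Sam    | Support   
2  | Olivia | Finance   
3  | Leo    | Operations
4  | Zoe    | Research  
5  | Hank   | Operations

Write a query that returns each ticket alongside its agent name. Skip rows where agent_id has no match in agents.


INNER JOIN keeps only tickets rows whose agent_id matches an id in agents. Walk through each ticket:
  - ticket 1 (Bad redirect): agent_id=NULL, no match -> dropped
  - ticket 2 (Export error): agent_id=5 -> matches Hank
  - ticket 3 (Login fails): agent_id=4 -> matches Zoe
  - ticket 4 (Off by one): agent_id=3 -> matches Leo
  - ticket 5 (Memory leak): agent_id=3 -> matches Leo
  - ticket 6 (Wrong total): agent_id=NULL, no match -> dropped
  - ticket 7 (Broken link): agent_id=3 -> matches Leo
  - ticket 8 (Race condition): agent_id=2 -> matches Olivia
  - ticket 9 (Timeout error): agent_id=1 -> matches Sam
So 2 of 9 rows are dropped.

SQL:
SELECT a.title, b.name AS agent
FROM tickets a
INNER JOIN agents b ON a.agent_id = b.id

Result:
title          | agent 
---------------+-------
Export error   | Hank  
Login fails    | Zoe   
Off by one     | Leo   
Memory leak    | Leo   
Broken link    | Leo   
Race condition | Olivia
Timeout error  | Sam   


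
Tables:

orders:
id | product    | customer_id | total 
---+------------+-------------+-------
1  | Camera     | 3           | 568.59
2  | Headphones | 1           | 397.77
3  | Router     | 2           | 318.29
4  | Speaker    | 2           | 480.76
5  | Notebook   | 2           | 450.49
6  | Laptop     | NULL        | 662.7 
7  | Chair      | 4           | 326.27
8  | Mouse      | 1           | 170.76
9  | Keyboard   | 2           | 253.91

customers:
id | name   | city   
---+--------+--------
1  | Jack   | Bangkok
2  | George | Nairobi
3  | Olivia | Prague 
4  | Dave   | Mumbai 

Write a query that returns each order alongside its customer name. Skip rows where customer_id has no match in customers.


INNER JOIN keeps only orders rows whose customer_id matches an id in customers. Walk through each order:
  - order 1 (Camera): customer_id=3 -> matches Olivia
  - order 2 (Headphones): customer_id=1 -> matches Jack
  - order 3 (Router): customer_id=2 -> matches George
  - order 4 (Speaker): customer_id=2 -> matches George
  - order 5 (Notebook): customer_id=2 -> matches George
  - order 6 (Laptop): customer_id=NULL, no match -> dropped
  - order 7 (Chair): customer_id=4 -> matches Dave
  - order 8 (Mouse): customer_id=1 -> matches Jack
  - order 9 (Keyboard): customer_id=2 -> matches George
So 1 of 9 rows is dropped.

SQL:
SELECT a.product, b.name AS customer
FROM orders a
INNER JOIN customers b ON a.customer_id = b.id

Result:
product    | customer
-----------+---------
Camera     | Olivia  
Headphones | Jack    
Router     | George  
Speaker    | George  
Notebook   | George  
Chair      | Dave    
Mouse      | Jack    
Keyboard   | George  


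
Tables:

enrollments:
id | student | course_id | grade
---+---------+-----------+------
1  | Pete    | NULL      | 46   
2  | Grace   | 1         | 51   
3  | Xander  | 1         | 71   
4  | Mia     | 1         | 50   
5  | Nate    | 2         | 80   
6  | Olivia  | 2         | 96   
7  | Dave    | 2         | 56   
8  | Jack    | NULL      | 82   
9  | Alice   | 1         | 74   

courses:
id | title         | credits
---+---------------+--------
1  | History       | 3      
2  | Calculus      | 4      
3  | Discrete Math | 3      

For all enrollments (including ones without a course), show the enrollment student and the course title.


LEFT JOIN keeps every row from enrollments (the left table); where course_id has no match in courses, the course columns become NULL. Walk through each enrollment:
  - enrollment 1 (Pete): course_id=NULL, no match -> kept with NULL
  - enrollment 2 (Grace): course_id=1 -> matches History
  - enrollment 3 (Xander): course_id=1 -> matches History
  - enrollment 4 (Mia): course_id=1 -> matches History
  - enrollment 5 (Nate): course_id=2 -> matches Calculus
  - enrollment 6 (Olivia): course_id=2 -> matches Calculus
  - enrollment 7 (Dave): course_id=2 -> matches Calculus
  - enrollment 8 (Jack): course_id=NULL, no match -> kept with NULL
  - enrollment 9 (Alice): course_id=1 -> matches History
All 9 rows appear; 2 have NULL course.

SQL:
SELECT a.student, b.title AS course
FROM enrollments a
LEFT JOIN courses b ON a.course_id = b.id

Result:
student | course  
--------+---------
Pete    | NULL    
Grace   | History 
Xander  | History 
Mia     | History 
Nate    | Calculus
Olivia  | Calculus
Dave    | Calculus
Jack    | NULL    
Alice   | History 


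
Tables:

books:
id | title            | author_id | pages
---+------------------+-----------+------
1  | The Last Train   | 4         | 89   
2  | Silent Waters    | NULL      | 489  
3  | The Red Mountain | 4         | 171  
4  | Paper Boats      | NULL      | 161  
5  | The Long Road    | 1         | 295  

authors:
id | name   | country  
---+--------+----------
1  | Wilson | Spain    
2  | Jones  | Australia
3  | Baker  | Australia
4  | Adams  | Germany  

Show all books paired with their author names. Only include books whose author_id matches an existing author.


INNER JOIN keeps only books rows whose author_id matches an id in authors. Walk through each book:
  - book 1 (The Last Train): author_id=4 -> matches Adams
  - book 2 (Silent Waters): author_id=NULL, no match -> dropped
  - book 3 (The Red Mountain): author_id=4 -> matches Adams
  - book 4 (Paper Boats): author_id=NULL, no match -> dropped
  - book 5 (The Long Road): author_id=1 -> matches Wilson
So 2 of 5 rows are dropped.

SQL:
SELECT a.title, b.name AS author
FROM books a
INNER JOIN authors b ON a.author_id = b.id

Result:
title            | author
-----------------+-------
The Last Train   | Adams 
The Red Mountain | Adams 
The Long Road    | Wilson


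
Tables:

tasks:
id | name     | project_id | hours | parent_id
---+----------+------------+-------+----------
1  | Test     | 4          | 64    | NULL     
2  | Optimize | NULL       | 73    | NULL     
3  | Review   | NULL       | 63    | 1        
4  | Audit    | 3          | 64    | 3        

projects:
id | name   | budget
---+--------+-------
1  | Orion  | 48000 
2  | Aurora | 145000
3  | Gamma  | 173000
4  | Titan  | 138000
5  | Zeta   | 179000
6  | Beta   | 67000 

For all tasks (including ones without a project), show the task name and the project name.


LEFT JOIN keeps every row from tasks (the left table); where project_id has no match in projects, the project columns become NULL. Walk through each task:
  - task 1 (Test): project_id=4 -> matches Titan
  - task 2 (Optimize): project_id=NULL, no match -> kept with NULL
  - task 3 (Review): project_id=NULL, no match -> kept with NULL
  - task 4 (Audit): project_id=3 -> matches Gamma
All 4 rows appear; 2 have NULL project.

SQL:
SELECT a.name, b.name AS project
FROM tasks a
LEFT JOIN projects b ON a.project_id = b.id

Result:
name     | project
---------+--------
Test     | Titan  
Optimize | NULL   
Review   | NULL   
Audit    | Gamma  


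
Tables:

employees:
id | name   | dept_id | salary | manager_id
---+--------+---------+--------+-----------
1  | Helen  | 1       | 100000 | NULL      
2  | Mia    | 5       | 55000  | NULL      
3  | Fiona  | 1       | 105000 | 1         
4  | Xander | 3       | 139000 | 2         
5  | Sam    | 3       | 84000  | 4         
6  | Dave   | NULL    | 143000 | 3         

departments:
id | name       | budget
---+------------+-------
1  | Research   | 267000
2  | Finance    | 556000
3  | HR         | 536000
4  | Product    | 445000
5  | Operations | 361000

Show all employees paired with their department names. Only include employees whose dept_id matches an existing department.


INNER JOIN keeps only employees rows whose dept_id matches an id in departments. Walk through each employee:
  - employee 1 (Helen): dept_id=1 -> matches Research
  - employee 2 (Mia): dept_id=5 -> matches Operations
  - employee 3 (Fiona): dept_id=1 -> matches Research
  - employee 4 (Xander): dept_id=3 -> matches HR
  - employee 5 (Sam): dept_id=3 -> matches HR
  - employee 6 (Dave): dept_id=NULL, no match -> dropped
So 1 of 6 rows is dropped.

SQL:
SELECT a.name, b.name AS department
FROM employees a
INNER JOIN departments b ON a.dept_id = b.id

Result:
name   | department
-------+-----------
Helen  | Research  
Mia    | Operations
Fiona  | Research  
Xander | HR        
Sam    | HR        


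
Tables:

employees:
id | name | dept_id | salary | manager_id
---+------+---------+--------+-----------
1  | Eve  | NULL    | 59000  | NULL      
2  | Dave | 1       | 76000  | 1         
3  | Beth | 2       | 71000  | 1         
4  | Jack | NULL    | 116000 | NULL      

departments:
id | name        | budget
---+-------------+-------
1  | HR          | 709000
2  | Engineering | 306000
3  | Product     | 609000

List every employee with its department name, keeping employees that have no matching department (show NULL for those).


LEFT JOIN keeps every row from employees (the left table); where dept_id has no match in departments, the department columns become NULL. Walk through each employee:
  - employee 1 (Eve): dept_id=NULL, no match -> kept with NULL
  - employee 2 (Dave): dept_id=1 -> matches HR
  - employee 3 (Beth): dept_id=2 -> matches Engineering
  - employee 4 (Jack): dept_id=NULL, no match -> kept with NULL
All 4 rows appear; 2 have NULL department.

SQL:
SELECT a.name, b.name AS department
FROM employees a
LEFT JOIN departments b ON a.dept_id = b.id

Result:
name | department 
-----+------------
Eve  | NULL       
Dave | HR         
Beth | Engineering
Jack | NULL       


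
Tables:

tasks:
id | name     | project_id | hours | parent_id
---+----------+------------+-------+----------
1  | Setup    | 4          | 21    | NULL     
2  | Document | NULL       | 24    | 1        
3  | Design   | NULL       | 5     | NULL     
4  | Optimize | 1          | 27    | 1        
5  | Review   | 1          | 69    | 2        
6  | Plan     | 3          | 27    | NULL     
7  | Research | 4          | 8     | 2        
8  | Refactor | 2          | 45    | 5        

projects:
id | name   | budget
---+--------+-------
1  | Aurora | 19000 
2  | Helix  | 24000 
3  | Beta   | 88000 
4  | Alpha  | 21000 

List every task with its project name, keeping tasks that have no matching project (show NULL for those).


LEFT JOIN keeps every row from tasks (the left table); where project_id has no match in projects, the project columns become NULL. Walk through each task:
  - task 1 (Setup): project_id=4 -> matches Alpha
  - task 2 (Document): project_id=NULL, no match -> kept with NULL
  - task 3 (Design): project_id=NULL, no match -> kept with NULL
  - task 4 (Optimize): project_id=1 -> matches Aurora
  - task 5 (Review): project_id=1 -> matches Aurora
  - task 6 (Plan): project_id=3 -> matches Beta
  - task 7 (Research): project_id=4 -> matches Alpha
  - task 8 (Refactor): project_id=2 -> matches Helix
All 8 rows appear; 2 have NULL project.

SQL:
SELECT a.name, b.name AS project
FROM tasks a
LEFT JOIN projects b ON a.project_id = b.id

Result:
name     | project
---------+--------
Setup    | Alpha  
Document | NULL   
Design   | NULL   
Optimize | Aurora 
Review   | Aurora 
Plan     | Beta   
Research | Alpha  
Refactor | Helix  
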